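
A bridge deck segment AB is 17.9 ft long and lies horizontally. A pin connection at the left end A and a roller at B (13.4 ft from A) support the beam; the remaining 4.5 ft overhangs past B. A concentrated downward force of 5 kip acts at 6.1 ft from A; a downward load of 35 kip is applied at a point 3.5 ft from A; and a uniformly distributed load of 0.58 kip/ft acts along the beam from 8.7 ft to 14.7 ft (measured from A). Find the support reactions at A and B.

A_x = 0, A_y = 29.02 kip, B_y = 14.46 kip

Resultant of the distributed load: 0.58 × 6 = 3.48 kip at 11.7 ft from A.
Taking moments about A: B_y·13.4 − 5·6.1 − 35·3.5 − (0.58·6)·11.7 = 0 → B_y = 193.716/13.4 = 14.4564 ≈ 14.46 kip.
ΣF_y = 0: A_y + 14.4564 − 5 − 35 − 0.58·6 = 0 → A_y = 29.02 kip.
ΣF_x = 0: no horizontal applied forces, so A_x = 0.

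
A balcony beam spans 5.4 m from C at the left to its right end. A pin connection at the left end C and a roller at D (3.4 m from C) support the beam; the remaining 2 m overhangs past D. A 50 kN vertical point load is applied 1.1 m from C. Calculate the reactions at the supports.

Moments about C: D_y·3.4 − 50·1.1 = 0 → D_y = 55/3.4 = 16.1765 ≈ 16.18 kN.
ΣF_y = 0: C_y + 16.1765 − 50 = 0 → C_y = 33.82 kN.
ΣF_x = 0: no horizontal applied forces, so C_x = 0.

C_x = 0, C_y = 33.82 kN, D_y = 16.18 kN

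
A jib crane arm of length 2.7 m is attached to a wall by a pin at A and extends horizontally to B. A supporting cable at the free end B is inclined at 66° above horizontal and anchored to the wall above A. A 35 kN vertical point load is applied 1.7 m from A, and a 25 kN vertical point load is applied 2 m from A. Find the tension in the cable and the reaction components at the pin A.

T = 44.39 kN, A_x = 18.06 kN, A_y = 19.44 kN

ΣM about A: T·sin66°·2.7 − 35·1.7 − 25·2 = 0 → T = 109.5/(2.7·0.913545) = 44.3936 ≈ 44.39 kN.
ΣF_x = 0: A_x − T·cos66° = 0 → A_x = 44.3936 × 0.406737 = 18.06 kN.
ΣF_y = 0: A_y + T·sin66° − 35 − 25 = 0 → A_y = 60 − 44.3936 × 0.913545 = 19.44 kN.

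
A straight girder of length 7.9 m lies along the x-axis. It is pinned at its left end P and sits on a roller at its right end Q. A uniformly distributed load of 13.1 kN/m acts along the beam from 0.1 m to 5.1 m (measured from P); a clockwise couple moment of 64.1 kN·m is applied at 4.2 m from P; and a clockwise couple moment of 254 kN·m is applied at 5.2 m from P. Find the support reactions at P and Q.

Resultant of the distributed load: 13.1 × 5 = 65.5 kN at 2.6 m from P.
Moments about P: Q_y·7.9 − (13.1·5)·2.6 − 64.1 − 254 = 0 → Q_y = 488.4/7.9 = 61.8228 ≈ 61.82 kN.
ΣF_y = 0: P_y + 61.8228 − 13.1·5 = 0 → P_y = 3.677 kN.
ΣF_x = 0: no horizontal applied forces, so P_x = 0.

P_x = 0, P_y = 3.677 kN, Q_y = 61.82 kN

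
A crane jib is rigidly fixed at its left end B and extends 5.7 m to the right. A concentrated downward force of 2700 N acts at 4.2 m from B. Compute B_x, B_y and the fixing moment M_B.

B_x = 0, B_y = 2700 N, M_B = 11340 N·m

ΣF_x = 0: B_x = 0.
ΣF_y = 0: B_y − 2700 = 0 → B_y = 2700 N.
ΣM about B: M_B − 2700·4.2 = 0 → M_B = 11340 N·m.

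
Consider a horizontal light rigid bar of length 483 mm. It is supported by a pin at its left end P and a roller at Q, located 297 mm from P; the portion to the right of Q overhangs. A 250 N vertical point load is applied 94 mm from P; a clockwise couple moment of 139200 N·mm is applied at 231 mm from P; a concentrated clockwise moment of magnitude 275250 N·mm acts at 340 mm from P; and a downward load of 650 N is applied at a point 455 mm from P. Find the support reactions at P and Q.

P_x = 0, P_y = -1570 N, Q_y = 2470 N

Taking moments about P: Q_y·297 − 250·94 − 139200 − 275250 − 650·455 = 0 → Q_y = 733700/297 = 2470.37 ≈ 2470 N.
ΣF_y = 0: P_y + 2470.37 − 250 − 650 = 0 → P_y = -1570 N.
ΣF_x = 0: no horizontal applied forces, so P_x = 0.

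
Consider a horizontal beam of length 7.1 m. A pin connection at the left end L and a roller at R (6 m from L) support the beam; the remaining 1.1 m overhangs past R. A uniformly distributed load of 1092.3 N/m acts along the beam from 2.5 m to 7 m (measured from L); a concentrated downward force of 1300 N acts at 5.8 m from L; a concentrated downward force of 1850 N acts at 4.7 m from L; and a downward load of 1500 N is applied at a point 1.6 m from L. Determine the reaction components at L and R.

L_x = 0, L_y = 2568 N, R_y = 6997 N

Resultant of the distributed load: 1092.3 × 4.5 = 4915.35 N at 4.75 m from L.
ΣM about L: R_y·6 − (1092.3·4.5)·4.75 − 1300·5.8 − 1850·4.7 − 1500·1.6 = 0 → R_y = 41982.9125/6 = 6997.15 ≈ 6997 N.
ΣF_y = 0: L_y + 6997.15 − 1092.3·4.5 − 1300 − 1850 − 1500 = 0 → L_y = 2568 N.
ΣF_x = 0: no horizontal applied forces, so L_x = 0.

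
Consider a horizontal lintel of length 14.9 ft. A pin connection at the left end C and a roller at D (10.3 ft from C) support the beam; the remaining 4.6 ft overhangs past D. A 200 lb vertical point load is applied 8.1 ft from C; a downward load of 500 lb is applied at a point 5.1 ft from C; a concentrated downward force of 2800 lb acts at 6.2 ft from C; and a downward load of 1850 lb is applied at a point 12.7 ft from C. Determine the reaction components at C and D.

C_x = 0, C_y = 978.6 lb, D_y = 4371 lb

ΣM about C: D_y·10.3 − 200·8.1 − 500·5.1 − 2800·6.2 − 1850·12.7 = 0 → D_y = 45025/10.3 = 4371.36 ≈ 4371 lb.
ΣF_y = 0: C_y + 4371.36 − 200 − 500 − 2800 − 1850 = 0 → C_y = 978.6 lb.
ΣF_x = 0: no horizontal applied forces, so C_x = 0.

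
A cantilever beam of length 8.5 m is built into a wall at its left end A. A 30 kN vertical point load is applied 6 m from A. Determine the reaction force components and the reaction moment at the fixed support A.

A_x = 0, A_y = 30.00 kN, M_A = 180.0 kN·m

ΣF_x = 0: A_x = 0.
ΣF_y = 0: A_y − 30 = 0 → A_y = 30.00 kN.
ΣM about A: M_A − 30·6 = 0 → M_A = 180.0 kN·m.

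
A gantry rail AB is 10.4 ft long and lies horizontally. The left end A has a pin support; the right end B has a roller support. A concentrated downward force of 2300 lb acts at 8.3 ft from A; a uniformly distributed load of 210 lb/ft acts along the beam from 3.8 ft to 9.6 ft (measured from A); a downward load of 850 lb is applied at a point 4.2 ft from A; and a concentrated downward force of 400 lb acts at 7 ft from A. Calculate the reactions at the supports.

A_x = 0, A_y = 1535 lb, B_y = 3233 lb

Resultant of the distributed load: 210 × 5.8 = 1218 lb at 6.7 ft from A.
Taking moments about A: B_y·10.4 − 2300·8.3 − (210·5.8)·6.7 − 850·4.2 − 400·7 = 0 → B_y = 33620.6/10.4 = 3232.75 ≈ 3233 lb.
ΣF_y = 0: A_y + 3232.75 − 2300 − 210·5.8 − 850 − 400 = 0 → A_y = 1535 lb.
ΣF_x = 0: no horizontal applied forces, so A_x = 0.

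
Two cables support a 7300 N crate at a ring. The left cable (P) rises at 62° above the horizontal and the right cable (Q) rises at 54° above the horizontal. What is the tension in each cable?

ΣF_x = 0: −T_P·cos62° + T_Q·cos54° = 0 → T_Q = 0.798713·T_P.
ΣF_y = 0: T_P·sin62° + T_Q·sin54° = 7300.
Substitute: T_P·(0.882948 + 0.798713·0.809017) = 7300 → T_P = 4773.99 ≈ 4774 N.
Then T_Q = 0.798713 × 4773.99 = 3813 N.

T_P = 4774 N, T_Q = 3813 N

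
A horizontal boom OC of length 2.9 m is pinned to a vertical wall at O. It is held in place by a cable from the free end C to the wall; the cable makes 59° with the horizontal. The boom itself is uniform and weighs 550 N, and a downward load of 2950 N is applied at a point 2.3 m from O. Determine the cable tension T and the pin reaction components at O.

ΣM about O: T·sin59°·2.9 − 550·1.45 − 2950·2.3 = 0 → T = 7582.5/(2.9·0.857167) = 3050.35 ≈ 3050 N.
ΣF_x = 0: O_x − T·cos59° = 0 → O_x = 3050.35 × 0.515038 = 1571 N.
ΣF_y = 0: O_y + T·sin59° − 550 − 2950 = 0 → O_y = 3500 − 3050.35 × 0.857167 = 885.3 N.

T = 3050 N, O_x = 1571 N, O_y = 885.3 N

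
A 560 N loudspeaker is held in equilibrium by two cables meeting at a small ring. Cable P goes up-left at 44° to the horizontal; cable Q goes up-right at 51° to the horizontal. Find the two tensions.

T_P = 353.8 N, T_Q = 404.4 N

ΣF_x = 0: −T_P·cos44° + T_Q·cos51° = 0 → T_Q = 1.14304·T_P.
ΣF_y = 0: T_P·sin44° + T_Q·sin51° = 560.
Substitute: T_P·(0.694658 + 1.14304·0.777146) = 560 → T_P = 353.766 ≈ 353.8 N.
Then T_Q = 1.14304 × 353.766 = 404.4 N.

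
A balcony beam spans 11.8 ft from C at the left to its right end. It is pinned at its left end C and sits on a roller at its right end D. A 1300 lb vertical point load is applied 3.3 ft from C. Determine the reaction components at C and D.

C_x = 0, C_y = 936.4 lb, D_y = 363.6 lb

ΣM about C: D_y·11.8 − 1300·3.3 = 0 → D_y = 4290/11.8 = 363.559 ≈ 363.6 lb.
ΣF_y = 0: C_y + 363.559 − 1300 = 0 → C_y = 936.4 lb.
ΣF_x = 0: no horizontal applied forces, so C_x = 0.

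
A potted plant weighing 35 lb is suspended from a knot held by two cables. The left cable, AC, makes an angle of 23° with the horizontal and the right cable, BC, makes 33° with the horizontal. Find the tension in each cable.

ΣF_x = 0: −T_AC·cos23° + T_BC·cos33° = 0 → T_BC = 1.09758·T_AC.
ΣF_y = 0: T_AC·sin23° + T_BC·sin33° = 35.
Substitute: T_AC·(0.390731 + 1.09758·0.544639) = 35 → T_AC = 35.4066 ≈ 35.41 lb.
Then T_BC = 1.09758 × 35.4066 = 38.86 lb.

T_AC = 35.41 lb, T_BC = 38.86 lb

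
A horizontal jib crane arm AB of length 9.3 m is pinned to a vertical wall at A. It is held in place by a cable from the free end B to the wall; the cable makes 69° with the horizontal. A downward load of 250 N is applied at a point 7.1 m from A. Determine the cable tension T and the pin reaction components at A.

T = 204.4 N, A_x = 73.26 N, A_y = 59.14 N

ΣM about A: T·sin69°·9.3 − 250·7.1 = 0 → T = 1775/(9.3·0.93358) = 204.439 ≈ 204.4 N.
ΣF_x = 0: A_x − T·cos69° = 0 → A_x = 204.439 × 0.358368 = 73.26 N.
ΣF_y = 0: A_y + T·sin69° − 250 = 0 → A_y = 250 − 204.439 × 0.93358 = 59.14 N.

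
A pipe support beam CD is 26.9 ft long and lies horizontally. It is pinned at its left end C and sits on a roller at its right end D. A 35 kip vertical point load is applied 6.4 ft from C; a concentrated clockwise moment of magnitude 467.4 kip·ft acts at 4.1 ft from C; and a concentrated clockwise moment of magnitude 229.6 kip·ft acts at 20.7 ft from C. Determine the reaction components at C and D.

Taking moments about C: D_y·26.9 − 35·6.4 − 467.4 − 229.6 = 0 → D_y = 921/26.9 = 34.2379 ≈ 34.24 kip.
ΣF_y = 0: C_y + 34.2379 − 35 = 0 → C_y = 0.7621 kip.
ΣF_x = 0: no horizontal applied forces, so C_x = 0.

C_x = 0, C_y = 0.7621 kip, D_y = 34.24 kip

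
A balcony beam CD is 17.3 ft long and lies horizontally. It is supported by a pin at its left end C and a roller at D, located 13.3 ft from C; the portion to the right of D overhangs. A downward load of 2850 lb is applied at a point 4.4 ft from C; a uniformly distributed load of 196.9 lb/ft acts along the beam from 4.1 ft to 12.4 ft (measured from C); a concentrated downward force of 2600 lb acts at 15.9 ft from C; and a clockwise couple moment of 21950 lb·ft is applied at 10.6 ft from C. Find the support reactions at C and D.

Resultant of the distributed load: 196.9 × 8.3 = 1634.27 lb at 8.25 ft from C.
Taking moments about C: D_y·13.3 − 2850·4.4 − (196.9·8.3)·8.25 − 2600·15.9 − 21950 = 0 → D_y = 89312.7275/13.3 = 6715.24 ≈ 6715 lb.
ΣF_y = 0: C_y + 6715.24 − 2850 − 196.9·8.3 − 2600 = 0 → C_y = 369.0 lb.
ΣF_x = 0: no horizontal applied forces, so C_x = 0.

C_x = 0, C_y = 369.0 lb, D_y = 6715 lb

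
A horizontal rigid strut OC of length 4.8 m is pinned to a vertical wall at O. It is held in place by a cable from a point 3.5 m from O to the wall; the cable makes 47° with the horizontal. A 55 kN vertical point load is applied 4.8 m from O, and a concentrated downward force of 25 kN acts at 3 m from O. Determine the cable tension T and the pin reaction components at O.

ΣM about O: T·sin47°·3.5 − 55·4.8 − 25·3 = 0 → T = 339/(3.5·0.731354) = 132.435 ≈ 132.4 kN.
ΣF_x = 0: O_x − T·cos47° = 0 → O_x = 132.435 × 0.681998 = 90.32 kN.
ΣF_y = 0: O_y + T·sin47° − 55 − 25 = 0 → O_y = 80 − 132.435 × 0.731354 = -16.86 kN.

T = 132.4 kN, O_x = 90.32 kN, O_y = -16.86 kN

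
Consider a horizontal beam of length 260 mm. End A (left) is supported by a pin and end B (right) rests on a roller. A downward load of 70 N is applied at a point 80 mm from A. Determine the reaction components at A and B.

ΣM about A: B_y·260 − 70·80 = 0 → B_y = 5600/260 = 21.5385 ≈ 21.54 N.
ΣF_y = 0: A_y + 21.5385 − 70 = 0 → A_y = 48.46 N.
ΣF_x = 0: no horizontal applied forces, so A_x = 0.

A_x = 0, A_y = 48.46 N, B_y = 21.54 N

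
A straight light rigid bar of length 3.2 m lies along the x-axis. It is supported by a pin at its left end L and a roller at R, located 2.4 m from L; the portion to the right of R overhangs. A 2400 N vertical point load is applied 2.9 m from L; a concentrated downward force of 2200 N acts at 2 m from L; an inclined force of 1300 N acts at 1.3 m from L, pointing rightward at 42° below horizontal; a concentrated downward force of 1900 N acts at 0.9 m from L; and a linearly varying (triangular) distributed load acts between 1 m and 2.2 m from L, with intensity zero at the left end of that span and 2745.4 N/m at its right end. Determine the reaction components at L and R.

Resultant of the triangular load: ½ × 2745.4 × 1.2 = 1647.24 N, acting at 1.8 m from L (one-third of the span from the peak).
Taking moments about L: R_y·2.4 − 2400·2.9 − 2200·2 − 1300·sin42°·1.3 − 1900·0.9 − (½·2745.4·1.2)·1.8 = 0 → R_y = 17165.9/2.4 = 7152.46 ≈ 7152 N.
ΣF_y = 0: L_y + 7152.46 − 2400 − 2200 − 1300·sin42° − 1900 − ½·2745.4·1.2 = 0 → L_y = 1865 N.
ΣF_x = 0: L_x + 1300·cos42° = 0 → L_x = -966.1 N.

L_x = -966.1 N, L_y = 1865 N, R_y = 7152 N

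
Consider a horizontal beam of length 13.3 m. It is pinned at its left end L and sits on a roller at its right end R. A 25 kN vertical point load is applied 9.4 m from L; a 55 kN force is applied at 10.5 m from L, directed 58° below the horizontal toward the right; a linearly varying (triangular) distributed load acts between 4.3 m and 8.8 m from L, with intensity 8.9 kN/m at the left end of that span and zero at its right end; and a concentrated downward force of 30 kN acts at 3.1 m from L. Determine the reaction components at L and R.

L_x = -29.15 kN, L_y = 51.45 kN, R_y = 70.22 kN

Resultant of the triangular load: ½ × 8.9 × 4.5 = 20.025 kN, acting at 5.8 m from L (one-third of the span from the peak).
ΣM about L: R_y·13.3 − 25·9.4 − 55·sin58°·10.5 − (½·8.9·4.5)·5.8 − 30·3.1 = 0 → R_y = 933.893/13.3 = 70.2175 ≈ 70.22 kN.
ΣF_y = 0: L_y + 70.2175 − 25 − 55·sin58° − ½·8.9·4.5 − 30 = 0 → L_y = 51.45 kN.
ΣF_x = 0: L_x + 55·cos58° = 0 → L_x = -29.15 kN.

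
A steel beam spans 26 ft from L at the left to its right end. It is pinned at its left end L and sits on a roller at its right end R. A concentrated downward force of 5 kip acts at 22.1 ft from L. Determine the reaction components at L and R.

L_x = 0, L_y = 0.7500 kip, R_y = 4.250 kip

Taking moments about L: R_y·26 − 5·22.1 = 0 → R_y = 110.5/26 = 4.250 kip.
ΣF_y = 0: L_y + 4.25 − 5 = 0 → L_y = 0.7500 kip.
ΣF_x = 0: no horizontal applied forces, so L_x = 0.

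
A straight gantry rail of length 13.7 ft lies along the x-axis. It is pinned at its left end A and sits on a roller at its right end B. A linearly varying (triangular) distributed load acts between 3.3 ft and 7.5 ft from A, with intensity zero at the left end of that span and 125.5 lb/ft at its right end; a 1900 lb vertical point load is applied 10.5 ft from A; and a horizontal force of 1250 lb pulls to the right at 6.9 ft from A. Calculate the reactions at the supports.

A_x = -1250 lb, A_y = 590.0 lb, B_y = 1574 lb

Resultant of the triangular load: ½ × 125.5 × 4.2 = 263.55 lb, acting at 6.1 ft from A (one-third of the span from the peak).
Moments about A: B_y·13.7 − (½·125.5·4.2)·6.1 − 1900·10.5 = 0 → B_y = 21557.655/13.7 = 1573.55 ≈ 1574 lb.
ΣF_y = 0: A_y + 1573.55 − ½·125.5·4.2 − 1900 = 0 → A_y = 590.0 lb.
ΣF_x = 0: A_x + 1250 = 0 → A_x = -1250 lb.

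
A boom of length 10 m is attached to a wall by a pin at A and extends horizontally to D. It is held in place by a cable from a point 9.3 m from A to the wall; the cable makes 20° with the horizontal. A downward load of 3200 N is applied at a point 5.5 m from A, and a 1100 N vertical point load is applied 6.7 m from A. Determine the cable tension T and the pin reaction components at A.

ΣM about A: T·sin20°·9.3 − 3200·5.5 − 1100·6.7 = 0 → T = 24970/(9.3·0.34202) = 7850.26 ≈ 7850 N.
ΣF_x = 0: A_x − T·cos20° = 0 → A_x = 7850.26 × 0.939693 = 7377 N.
ΣF_y = 0: A_y + T·sin20° − 3200 − 1100 = 0 → A_y = 4300 − 7850.26 × 0.34202 = 1615 N.

T = 7850 N, A_x = 7377 N, A_y = 1615 N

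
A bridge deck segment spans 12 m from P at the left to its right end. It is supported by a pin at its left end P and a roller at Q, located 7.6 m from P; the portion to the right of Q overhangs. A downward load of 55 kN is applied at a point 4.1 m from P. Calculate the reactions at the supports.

P_x = 0, P_y = 25.33 kN, Q_y = 29.67 kN

Taking moments about P: Q_y·7.6 − 55·4.1 = 0 → Q_y = 225.5/7.6 = 29.6711 ≈ 29.67 kN.
ΣF_y = 0: P_y + 29.6711 − 55 = 0 → P_y = 25.33 kN.
ΣF_x = 0: no horizontal applied forces, so P_x = 0.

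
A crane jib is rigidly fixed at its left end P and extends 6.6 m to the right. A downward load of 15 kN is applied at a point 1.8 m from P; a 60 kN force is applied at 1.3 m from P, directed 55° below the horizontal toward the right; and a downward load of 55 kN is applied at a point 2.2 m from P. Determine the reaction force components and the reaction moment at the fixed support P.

P_x = -34.41 kN, P_y = 119.1 kN, M_P = 211.9 kN·m

ΣF_x = 0: P_x + 60·cos55° = 0 → P_x = -34.41 kN.
ΣF_y = 0: P_y − 15 − 60·sin55° − 55 = 0 → P_y = 119.1 kN.
ΣM about P: M_P − 15·1.8 − 60·sin55°·1.3 − 55·2.2 = 0 → M_P = 211.9 kN·m.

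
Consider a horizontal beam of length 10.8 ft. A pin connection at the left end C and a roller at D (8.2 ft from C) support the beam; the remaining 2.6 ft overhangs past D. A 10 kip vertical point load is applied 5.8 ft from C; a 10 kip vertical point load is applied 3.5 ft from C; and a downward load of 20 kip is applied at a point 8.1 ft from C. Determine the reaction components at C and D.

C_x = 0, C_y = 8.902 kip, D_y = 31.10 kip

Moments about C: D_y·8.2 − 10·5.8 − 10·3.5 − 20·8.1 = 0 → D_y = 255/8.2 = 31.0976 ≈ 31.10 kip.
ΣF_y = 0: C_y + 31.0976 − 10 − 10 − 20 = 0 → C_y = 8.902 kip.
ΣF_x = 0: no horizontal applied forces, so C_x = 0.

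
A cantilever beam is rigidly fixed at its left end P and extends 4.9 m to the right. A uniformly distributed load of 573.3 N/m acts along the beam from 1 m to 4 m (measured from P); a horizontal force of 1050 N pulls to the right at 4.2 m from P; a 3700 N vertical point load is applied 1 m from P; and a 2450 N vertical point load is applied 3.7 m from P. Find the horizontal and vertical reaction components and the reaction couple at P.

P_x = -1050 N, P_y = 7870 N, M_P = 17060 N·m

Resultant of the distributed load: 573.3 × 3 = 1719.9 N at 2.5 m from P.
ΣF_x = 0: P_x + 1050 = 0 → P_x = -1050 N.
ΣF_y = 0: P_y − 573.3·3 − 3700 − 2450 = 0 → P_y = 7870 N.
ΣM about P: M_P − (573.3·3)·2.5 − 3700·1 − 2450·3.7 = 0 → M_P = 17060 N·m.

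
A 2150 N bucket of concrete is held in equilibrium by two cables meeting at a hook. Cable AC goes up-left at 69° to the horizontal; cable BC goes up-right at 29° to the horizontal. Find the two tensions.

T_AC = 1899 N, T_BC = 778.1 N

ΣF_x = 0: −T_AC·cos69° + T_BC·cos29° = 0 → T_BC = 0.409741·T_AC.
ΣF_y = 0: T_AC·sin69° + T_BC·sin29° = 2150.
Substitute: T_AC·(0.93358 + 0.409741·0.48481) = 2150 → T_AC = 1898.91 ≈ 1899 N.
Then T_BC = 0.409741 × 1898.91 = 778.1 N.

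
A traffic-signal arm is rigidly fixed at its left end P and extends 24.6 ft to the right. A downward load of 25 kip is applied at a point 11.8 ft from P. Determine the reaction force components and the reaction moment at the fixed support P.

ΣF_x = 0: P_x = 0.
ΣF_y = 0: P_y − 25 = 0 → P_y = 25.00 kip.
ΣM about P: M_P − 25·11.8 = 0 → M_P = 295.0 kip·ft.

P_x = 0, P_y = 25.00 kip, M_P = 295.0 kip·ft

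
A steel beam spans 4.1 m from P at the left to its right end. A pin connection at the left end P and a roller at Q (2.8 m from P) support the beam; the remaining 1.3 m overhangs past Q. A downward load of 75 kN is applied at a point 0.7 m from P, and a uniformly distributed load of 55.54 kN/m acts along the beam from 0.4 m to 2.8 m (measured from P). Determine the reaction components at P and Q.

Resultant of the distributed load: 55.54 × 2.4 = 133.296 kN at 1.6 m from P.
Taking moments about P: Q_y·2.8 − 75·0.7 − (55.54·2.4)·1.6 = 0 → Q_y = 265.7736/2.8 = 94.9191 ≈ 94.92 kN.
ΣF_y = 0: P_y + 94.9191 − 75 − 55.54·2.4 = 0 → P_y = 113.4 kN.
ΣF_x = 0: no horizontal applied forces, so P_x = 0.

P_x = 0, P_y = 113.4 kN, Q_y = 94.92 kN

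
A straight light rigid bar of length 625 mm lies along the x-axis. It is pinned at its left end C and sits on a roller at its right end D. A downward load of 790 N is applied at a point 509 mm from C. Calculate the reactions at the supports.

ΣM about C: D_y·625 − 790·509 = 0 → D_y = 402110/625 = 643.376 ≈ 643.4 N.
ΣF_y = 0: C_y + 643.376 − 790 = 0 → C_y = 146.6 N.
ΣF_x = 0: no horizontal applied forces, so C_x = 0.

C_x = 0, C_y = 146.6 N, D_y = 643.4 N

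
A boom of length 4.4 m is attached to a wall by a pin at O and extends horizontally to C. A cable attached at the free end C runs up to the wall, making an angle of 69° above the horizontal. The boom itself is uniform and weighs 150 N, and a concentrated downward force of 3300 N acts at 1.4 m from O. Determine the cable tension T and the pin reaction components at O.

ΣM about O: T·sin69°·4.4 − 150·2.2 − 3300·1.4 = 0 → T = 4950/(4.4·0.93358) = 1205.04 ≈ 1205 N.
ΣF_x = 0: O_x − T·cos69° = 0 → O_x = 1205.04 × 0.358368 = 431.8 N.
ΣF_y = 0: O_y + T·sin69° − 150 − 3300 = 0 → O_y = 3450 − 1205.04 × 0.93358 = 2325 N.

T = 1205 N, O_x = 431.8 N, O_y = 2325 N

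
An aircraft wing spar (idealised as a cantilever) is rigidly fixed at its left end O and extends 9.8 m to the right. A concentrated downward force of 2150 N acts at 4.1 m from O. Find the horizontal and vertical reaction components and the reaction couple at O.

ΣF_x = 0: O_x = 0.
ΣF_y = 0: O_y − 2150 = 0 → O_y = 2150 N.
ΣM about O: M_O − 2150·4.1 = 0 → M_O = 8815 N·m.

O_x = 0, O_y = 2150 N, M_O = 8815 N·m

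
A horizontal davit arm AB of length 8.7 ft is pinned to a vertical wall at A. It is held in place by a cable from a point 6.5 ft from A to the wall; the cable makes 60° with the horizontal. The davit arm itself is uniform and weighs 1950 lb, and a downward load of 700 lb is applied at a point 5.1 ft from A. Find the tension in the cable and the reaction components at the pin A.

T = 2141 lb, A_x = 1071 lb, A_y = 795.8 lb

ΣM about A: T·sin60°·6.5 − 1950·4.35 − 700·5.1 = 0 → T = 12052.5/(6.5·0.866025) = 2141.08 ≈ 2141 lb.
ΣF_x = 0: A_x − T·cos60° = 0 → A_x = 2141.08 × 0.5 = 1071 lb.
ΣF_y = 0: A_y + T·sin60° − 1950 − 700 = 0 → A_y = 2650 − 2141.08 × 0.866025 = 795.8 lb.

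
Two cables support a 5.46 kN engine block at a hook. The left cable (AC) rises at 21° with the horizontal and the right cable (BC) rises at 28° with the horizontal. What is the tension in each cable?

T_AC = 6.388 kN, T_BC = 6.754 kN

ΣF_x = 0: −T_AC·cos21° + T_BC·cos28° = 0 → T_BC = 1.05735·T_AC.
ΣF_y = 0: T_AC·sin21° + T_BC·sin28° = 5.46.
Substitute: T_AC·(0.358368 + 1.05735·0.469472) = 5.46 → T_AC = 6.38773 ≈ 6.388 kN.
Then T_BC = 1.05735 × 6.38773 = 6.754 kN.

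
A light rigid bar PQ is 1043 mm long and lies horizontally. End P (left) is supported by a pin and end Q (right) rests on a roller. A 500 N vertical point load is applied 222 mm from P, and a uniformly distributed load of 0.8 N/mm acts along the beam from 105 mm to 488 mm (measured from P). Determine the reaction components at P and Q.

P_x = 0, P_y = 612.9 N, Q_y = 193.5 N

Resultant of the distributed load: 0.8 × 383 = 306.4 N at 296.5 mm from P.
Taking moments about P: Q_y·1043 − 500·222 − (0.8·383)·296.5 = 0 → Q_y = 201847.6/1043 = 193.526 ≈ 193.5 N.
ΣF_y = 0: P_y + 193.526 − 500 − 0.8·383 = 0 → P_y = 612.9 N.
ΣF_x = 0: no horizontal applied forces, so P_x = 0.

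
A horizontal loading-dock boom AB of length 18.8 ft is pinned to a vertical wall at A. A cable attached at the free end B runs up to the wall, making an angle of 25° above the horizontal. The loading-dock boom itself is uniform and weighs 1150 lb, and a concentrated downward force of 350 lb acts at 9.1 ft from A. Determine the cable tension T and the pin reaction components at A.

T = 1761 lb, A_x = 1596 lb, A_y = 755.6 lb

ΣM about A: T·sin25°·18.8 − 1150·9.4 − 350·9.1 = 0 → T = 13995/(18.8·0.422618) = 1761.44 ≈ 1761 lb.
ΣF_x = 0: A_x − T·cos25° = 0 → A_x = 1761.44 × 0.906308 = 1596 lb.
ΣF_y = 0: A_y + T·sin25° − 1150 − 350 = 0 → A_y = 1500 − 1761.44 × 0.422618 = 755.6 lb.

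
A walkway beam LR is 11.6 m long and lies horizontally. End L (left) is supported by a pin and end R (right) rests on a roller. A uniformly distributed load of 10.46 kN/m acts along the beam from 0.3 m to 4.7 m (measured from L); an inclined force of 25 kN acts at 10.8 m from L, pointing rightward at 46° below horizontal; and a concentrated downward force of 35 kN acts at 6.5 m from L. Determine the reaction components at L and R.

L_x = -17.37 kN, L_y = 52.73 kN, R_y = 46.27 kN

Resultant of the distributed load: 10.46 × 4.4 = 46.024 kN at 2.5 m from L.
Taking moments about L: R_y·11.6 − (10.46·4.4)·2.5 − 25·sin46°·10.8 − 35·6.5 = 0 → R_y = 536.782/11.6 = 46.2743 ≈ 46.27 kN.
ΣF_y = 0: L_y + 46.2743 − 10.46·4.4 − 25·sin46° − 35 = 0 → L_y = 52.73 kN.
ΣF_x = 0: L_x + 25·cos46° = 0 → L_x = -17.37 kN.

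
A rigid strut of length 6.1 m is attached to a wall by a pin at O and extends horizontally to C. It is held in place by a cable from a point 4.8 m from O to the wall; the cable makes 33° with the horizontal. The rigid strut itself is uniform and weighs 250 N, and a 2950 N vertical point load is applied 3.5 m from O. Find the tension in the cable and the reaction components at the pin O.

ΣM about O: T·sin33°·4.8 − 250·3.05 − 2950·3.5 = 0 → T = 11087.5/(4.8·0.544639) = 4241.15 ≈ 4241 N.
ΣF_x = 0: O_x − T·cos33° = 0 → O_x = 4241.15 × 0.838671 = 3557 N.
ΣF_y = 0: O_y + T·sin33° − 250 − 2950 = 0 → O_y = 3200 − 4241.15 × 0.544639 = 890.1 N.

T = 4241 N, O_x = 3557 N, O_y = 890.1 N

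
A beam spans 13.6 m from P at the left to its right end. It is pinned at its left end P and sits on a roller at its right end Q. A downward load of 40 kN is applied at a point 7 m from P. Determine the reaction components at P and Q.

P_x = 0, P_y = 19.41 kN, Q_y = 20.59 kN

Taking moments about P: Q_y·13.6 − 40·7 = 0 → Q_y = 280/13.6 = 20.5882 ≈ 20.59 kN.
ΣF_y = 0: P_y + 20.5882 − 40 = 0 → P_y = 19.41 kN.
ΣF_x = 0: no horizontal applied forces, so P_x = 0.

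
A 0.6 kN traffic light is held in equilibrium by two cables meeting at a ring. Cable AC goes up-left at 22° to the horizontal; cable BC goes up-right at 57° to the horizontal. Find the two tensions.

T_AC = 0.3329 kN, T_BC = 0.5667 kN

ΣF_x = 0: −T_AC·cos22° + T_BC·cos57° = 0 → T_BC = 1.70238·T_AC.
ΣF_y = 0: T_AC·sin22° + T_BC·sin57° = 0.6.
Substitute: T_AC·(0.374607 + 1.70238·0.838671) = 0.6 → T_AC = 0.3329 kN.
Then T_BC = 1.70238 × 0.3329 = 0.5667 kN.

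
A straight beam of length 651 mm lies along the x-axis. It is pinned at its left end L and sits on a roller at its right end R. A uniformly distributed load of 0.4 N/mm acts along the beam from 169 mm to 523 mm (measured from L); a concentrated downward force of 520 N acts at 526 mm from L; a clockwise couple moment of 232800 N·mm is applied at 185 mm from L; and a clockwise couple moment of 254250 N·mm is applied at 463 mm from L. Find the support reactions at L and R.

Resultant of the distributed load: 0.4 × 354 = 141.6 N at 346 mm from L.
Moments about L: R_y·651 − (0.4·354)·346 − 520·526 − 232800 − 254250 = 0 → R_y = 809563.6/651 = 1243.57 ≈ 1244 N.
ΣF_y = 0: L_y + 1243.57 − 0.4·354 − 520 = 0 → L_y = -582.0 N.
ΣF_x = 0: no horizontal applied forces, so L_x = 0.

L_x = 0, L_y = -582.0 N, R_y = 1244 N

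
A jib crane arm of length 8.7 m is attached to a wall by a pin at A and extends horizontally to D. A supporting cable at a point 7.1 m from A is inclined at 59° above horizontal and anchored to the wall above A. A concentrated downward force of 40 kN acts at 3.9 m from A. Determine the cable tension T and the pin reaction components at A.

ΣM about A: T·sin59°·7.1 − 40·3.9 = 0 → T = 156/(7.1·0.857167) = 25.6331 ≈ 25.63 kN.
ΣF_x = 0: A_x − T·cos59° = 0 → A_x = 25.6331 × 0.515038 = 13.20 kN.
ΣF_y = 0: A_y + T·sin59° − 40 = 0 → A_y = 40 − 25.6331 × 0.857167 = 18.03 kN.

T = 25.63 kN, A_x = 13.20 kN, A_y = 18.03 kN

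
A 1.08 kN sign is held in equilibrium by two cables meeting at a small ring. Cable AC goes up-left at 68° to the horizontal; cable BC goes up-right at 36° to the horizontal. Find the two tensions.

T_AC = 0.9005 kN, T_BC = 0.4170 kN

ΣF_x = 0: −T_AC·cos68° + T_BC·cos36° = 0 → T_BC = 0.463039·T_AC.
ΣF_y = 0: T_AC·sin68° + T_BC·sin36° = 1.08.
Substitute: T_AC·(0.927184 + 0.463039·0.587785) = 1.08 → T_AC = 0.900487 ≈ 0.9005 kN.
Then T_BC = 0.463039 × 0.900487 = 0.4170 kN.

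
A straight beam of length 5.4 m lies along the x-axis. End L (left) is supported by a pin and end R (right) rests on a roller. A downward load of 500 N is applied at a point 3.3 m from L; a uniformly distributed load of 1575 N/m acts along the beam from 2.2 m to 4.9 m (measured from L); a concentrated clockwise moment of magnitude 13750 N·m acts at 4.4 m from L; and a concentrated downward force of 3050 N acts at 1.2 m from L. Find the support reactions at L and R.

L_x = 0, L_y = 1477 N, R_y = 6325 N

Resultant of the distributed load: 1575 × 2.7 = 4252.5 N at 3.55 m from L.
Moments about L: R_y·5.4 − 500·3.3 − (1575·2.7)·3.55 − 13750 − 3050·1.2 = 0 → R_y = 34156.375/5.4 = 6325.25 ≈ 6325 N.
ΣF_y = 0: L_y + 6325.25 − 500 − 1575·2.7 − 3050 = 0 → L_y = 1477 N.
ΣF_x = 0: no horizontal applied forces, so L_x = 0.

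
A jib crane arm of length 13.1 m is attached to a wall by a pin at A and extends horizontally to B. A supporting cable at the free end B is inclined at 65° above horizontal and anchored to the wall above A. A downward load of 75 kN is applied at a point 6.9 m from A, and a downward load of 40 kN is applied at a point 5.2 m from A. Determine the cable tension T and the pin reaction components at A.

T = 61.11 kN, A_x = 25.82 kN, A_y = 59.62 kN

ΣM about A: T·sin65°·13.1 − 75·6.9 − 40·5.2 = 0 → T = 725.5/(13.1·0.906308) = 61.1069 ≈ 61.11 kN.
ΣF_x = 0: A_x − T·cos65° = 0 → A_x = 61.1069 × 0.422618 = 25.82 kN.
ΣF_y = 0: A_y + T·sin65° − 75 − 40 = 0 → A_y = 115 − 61.1069 × 0.906308 = 59.62 kN.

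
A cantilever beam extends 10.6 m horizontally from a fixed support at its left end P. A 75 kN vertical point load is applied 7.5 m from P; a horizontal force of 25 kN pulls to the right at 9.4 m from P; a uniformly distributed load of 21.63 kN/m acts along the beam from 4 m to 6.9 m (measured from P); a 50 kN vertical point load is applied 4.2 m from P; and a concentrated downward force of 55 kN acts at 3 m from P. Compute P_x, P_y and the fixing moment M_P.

Resultant of the distributed load: 21.63 × 2.9 = 62.727 kN at 5.45 m from P.
ΣF_x = 0: P_x + 25 = 0 → P_x = -25.00 kN.
ΣF_y = 0: P_y − 75 − 21.63·2.9 − 50 − 55 = 0 → P_y = 242.7 kN.
ΣM about P: M_P − 75·7.5 − (21.63·2.9)·5.45 − 50·4.2 − 55·3 = 0 → M_P = 1279 kN·m.

P_x = -25.00 kN, P_y = 242.7 kN, M_P = 1279 kN·m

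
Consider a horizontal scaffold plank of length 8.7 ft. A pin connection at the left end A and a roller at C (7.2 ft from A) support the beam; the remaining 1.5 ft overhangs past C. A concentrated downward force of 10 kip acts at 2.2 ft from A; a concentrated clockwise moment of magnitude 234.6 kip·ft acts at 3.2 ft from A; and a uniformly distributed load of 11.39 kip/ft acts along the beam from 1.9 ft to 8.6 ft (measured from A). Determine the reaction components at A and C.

Resultant of the distributed load: 11.39 × 6.7 = 76.313 kip at 5.25 ft from A.
Moments about A: C_y·7.2 − 10·2.2 − 234.6 − (11.39·6.7)·5.25 = 0 → C_y = 657.24325/7.2 = 91.2838 ≈ 91.28 kip.
ΣF_y = 0: A_y + 91.2838 − 10 − 11.39·6.7 = 0 → A_y = -4.971 kip.
ΣF_x = 0: no horizontal applied forces, so A_x = 0.

A_x = 0, A_y = -4.971 kip, C_y = 91.28 kip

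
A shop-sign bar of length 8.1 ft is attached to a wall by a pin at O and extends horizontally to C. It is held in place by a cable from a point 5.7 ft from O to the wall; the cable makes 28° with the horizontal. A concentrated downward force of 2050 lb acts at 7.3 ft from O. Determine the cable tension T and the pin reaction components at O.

ΣM about O: T·sin28°·5.7 − 2050·7.3 = 0 → T = 14965/(5.7·0.469472) = 5592.32 ≈ 5592 lb.
ΣF_x = 0: O_x − T·cos28° = 0 → O_x = 5592.32 × 0.882948 = 4938 lb.
ΣF_y = 0: O_y + T·sin28° − 2050 = 0 → O_y = 2050 − 5592.32 × 0.469472 = -575.4 lb.

T = 5592 lb, O_x = 4938 lb, O_y = -575.4 lb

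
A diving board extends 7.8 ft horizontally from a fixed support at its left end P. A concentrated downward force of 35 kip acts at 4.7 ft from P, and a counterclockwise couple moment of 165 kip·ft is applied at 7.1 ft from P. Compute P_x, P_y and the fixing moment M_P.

ΣF_x = 0: P_x = 0.
ΣF_y = 0: P_y − 35 = 0 → P_y = 35.00 kip.
ΣM about P: M_P − 35·4.7 + 165 = 0 → M_P = -0.5000 kip·ft.

P_x = 0, P_y = 35.00 kip, M_P = -0.5000 kip·ft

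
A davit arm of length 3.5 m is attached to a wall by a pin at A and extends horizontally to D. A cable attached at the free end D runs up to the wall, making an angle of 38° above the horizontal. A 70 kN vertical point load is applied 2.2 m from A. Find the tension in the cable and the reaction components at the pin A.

T = 71.47 kN, A_x = 56.32 kN, A_y = 26.00 kN

ΣM about A: T·sin38°·3.5 − 70·2.2 = 0 → T = 154/(3.5·0.615661) = 71.4679 ≈ 71.47 kN.
ΣF_x = 0: A_x − T·cos38° = 0 → A_x = 71.4679 × 0.788011 = 56.32 kN.
ΣF_y = 0: A_y + T·sin38° − 70 = 0 → A_y = 70 − 71.4679 × 0.615661 = 26.00 kN.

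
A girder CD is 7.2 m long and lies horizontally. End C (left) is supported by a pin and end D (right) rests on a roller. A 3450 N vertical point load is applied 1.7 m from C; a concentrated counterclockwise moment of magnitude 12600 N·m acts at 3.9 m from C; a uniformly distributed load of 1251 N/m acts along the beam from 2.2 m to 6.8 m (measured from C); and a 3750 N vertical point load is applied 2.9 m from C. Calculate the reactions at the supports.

C_x = 0, C_y = 8783 N, D_y = 4172 N

Resultant of the distributed load: 1251 × 4.6 = 5754.6 N at 4.5 m from C.
ΣM about C: D_y·7.2 − 3450·1.7 + 12600 − (1251·4.6)·4.5 − 3750·2.9 = 0 → D_y = 30035.7/7.2 = 4171.62 ≈ 4172 N.
ΣF_y = 0: C_y + 4171.62 − 3450 − 1251·4.6 − 3750 = 0 → C_y = 8783 N.
ΣF_x = 0: no horizontal applied forces, so C_x = 0.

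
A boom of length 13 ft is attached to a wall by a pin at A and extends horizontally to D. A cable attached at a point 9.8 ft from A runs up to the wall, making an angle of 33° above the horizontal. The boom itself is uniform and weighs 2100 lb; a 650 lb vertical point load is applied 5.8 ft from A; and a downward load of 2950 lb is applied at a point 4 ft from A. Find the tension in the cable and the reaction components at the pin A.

T = 5475 lb, A_x = 4591 lb, A_y = 2718 lb

ΣM about A: T·sin33°·9.8 − 2100·6.5 − 650·5.8 − 2950·4 = 0 → T = 29220/(9.8·0.544639) = 5474.51 ≈ 5475 lb.
ΣF_x = 0: A_x − T·cos33° = 0 → A_x = 5474.51 × 0.838671 = 4591 lb.
ΣF_y = 0: A_y + T·sin33° − 2100 − 650 − 2950 = 0 → A_y = 5700 − 5474.51 × 0.544639 = 2718 lb.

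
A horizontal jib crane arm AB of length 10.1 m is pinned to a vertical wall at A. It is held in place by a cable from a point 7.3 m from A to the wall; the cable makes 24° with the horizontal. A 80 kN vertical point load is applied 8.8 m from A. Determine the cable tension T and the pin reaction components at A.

ΣM about A: T·sin24°·7.3 − 80·8.8 = 0 → T = 704/(7.3·0.406737) = 237.102 ≈ 237.1 kN.
ΣF_x = 0: A_x − T·cos24° = 0 → A_x = 237.102 × 0.913545 = 216.6 kN.
ΣF_y = 0: A_y + T·sin24° − 80 = 0 → A_y = 80 − 237.102 × 0.406737 = -16.44 kN.

T = 237.1 kN, A_x = 216.6 kN, A_y = -16.44 kN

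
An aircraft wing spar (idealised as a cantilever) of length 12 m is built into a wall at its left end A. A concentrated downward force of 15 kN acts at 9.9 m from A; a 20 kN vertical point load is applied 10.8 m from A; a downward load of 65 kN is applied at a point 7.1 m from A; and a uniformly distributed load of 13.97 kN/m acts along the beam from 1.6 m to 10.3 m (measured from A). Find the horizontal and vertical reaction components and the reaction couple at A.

A_x = 0, A_y = 221.5 kN, M_A = 1549 kN·m

Resultant of the distributed load: 13.97 × 8.7 = 121.539 kN at 5.95 m from A.
ΣF_x = 0: A_x = 0.
ΣF_y = 0: A_y − 15 − 20 − 65 − 13.97·8.7 = 0 → A_y = 221.5 kN.
ΣM about A: M_A − 15·9.9 − 20·10.8 − 65·7.1 − (13.97·8.7)·5.95 = 0 → M_A = 1549 kN·m.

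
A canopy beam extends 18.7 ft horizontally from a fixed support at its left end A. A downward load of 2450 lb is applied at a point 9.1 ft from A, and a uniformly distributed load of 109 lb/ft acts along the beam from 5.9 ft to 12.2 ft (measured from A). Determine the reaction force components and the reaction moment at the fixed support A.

A_x = 0, A_y = 3137 lb, M_A = 28510 lb·ft

Resultant of the distributed load: 109 × 6.3 = 686.7 lb at 9.05 ft from A.
ΣF_x = 0: A_x = 0.
ΣF_y = 0: A_y − 2450 − 109·6.3 = 0 → A_y = 3137 lb.
ΣM about A: M_A − 2450·9.1 − (109·6.3)·9.05 = 0 → M_A = 28510 lb·ft.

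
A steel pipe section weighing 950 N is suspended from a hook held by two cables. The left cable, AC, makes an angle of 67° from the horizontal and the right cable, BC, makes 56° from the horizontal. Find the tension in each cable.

T_AC = 633.4 N, T_BC = 442.6 N

ΣF_x = 0: −T_AC·cos67° + T_BC·cos56° = 0 → T_BC = 0.698741·T_AC.
ΣF_y = 0: T_AC·sin67° + T_BC·sin56° = 950.
Substitute: T_AC·(0.920505 + 0.698741·0.829038) = 950 → T_AC = 633.423 ≈ 633.4 N.
Then T_BC = 0.698741 × 633.423 = 442.6 N.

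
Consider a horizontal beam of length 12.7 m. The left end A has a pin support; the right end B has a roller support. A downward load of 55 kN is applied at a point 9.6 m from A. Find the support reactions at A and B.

Moments about A: B_y·12.7 − 55·9.6 = 0 → B_y = 528/12.7 = 41.5748 ≈ 41.57 kN.
ΣF_y = 0: A_y + 41.5748 − 55 = 0 → A_y = 13.43 kN.
ΣF_x = 0: no horizontal applied forces, so A_x = 0.

A_x = 0, A_y = 13.43 kN, B_y = 41.57 kN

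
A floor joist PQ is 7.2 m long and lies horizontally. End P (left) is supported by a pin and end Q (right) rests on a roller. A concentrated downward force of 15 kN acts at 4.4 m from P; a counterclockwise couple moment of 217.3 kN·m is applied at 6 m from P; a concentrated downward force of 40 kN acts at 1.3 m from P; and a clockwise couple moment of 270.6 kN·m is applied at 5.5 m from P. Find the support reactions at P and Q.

Taking moments about P: Q_y·7.2 − 15·4.4 + 217.3 − 40·1.3 − 270.6 = 0 → Q_y = 171.3/7.2 = 23.7917 ≈ 23.79 kN.
ΣF_y = 0: P_y + 23.7917 − 15 − 40 = 0 → P_y = 31.21 kN.
ΣF_x = 0: no horizontal applied forces, so P_x = 0.

P_x = 0, P_y = 31.21 kN, Q_y = 23.79 kN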